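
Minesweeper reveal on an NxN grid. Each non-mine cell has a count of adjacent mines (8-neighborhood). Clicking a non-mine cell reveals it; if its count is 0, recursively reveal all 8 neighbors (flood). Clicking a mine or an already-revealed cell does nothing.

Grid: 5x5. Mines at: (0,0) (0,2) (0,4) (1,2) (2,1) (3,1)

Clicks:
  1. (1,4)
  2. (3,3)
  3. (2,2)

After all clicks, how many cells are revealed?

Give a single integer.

Answer: 11

Derivation:
Click 1 (1,4) count=1: revealed 1 new [(1,4)] -> total=1
Click 2 (3,3) count=0: revealed 10 new [(1,3) (2,2) (2,3) (2,4) (3,2) (3,3) (3,4) (4,2) (4,3) (4,4)] -> total=11
Click 3 (2,2) count=3: revealed 0 new [(none)] -> total=11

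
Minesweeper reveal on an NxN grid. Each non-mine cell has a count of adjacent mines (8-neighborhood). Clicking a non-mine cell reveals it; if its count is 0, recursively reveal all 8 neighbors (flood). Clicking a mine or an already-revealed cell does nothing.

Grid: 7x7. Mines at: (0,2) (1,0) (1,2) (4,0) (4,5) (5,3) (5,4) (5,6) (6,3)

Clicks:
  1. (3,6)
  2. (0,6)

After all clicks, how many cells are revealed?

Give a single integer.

Answer: 24

Derivation:
Click 1 (3,6) count=1: revealed 1 new [(3,6)] -> total=1
Click 2 (0,6) count=0: revealed 23 new [(0,3) (0,4) (0,5) (0,6) (1,3) (1,4) (1,5) (1,6) (2,1) (2,2) (2,3) (2,4) (2,5) (2,6) (3,1) (3,2) (3,3) (3,4) (3,5) (4,1) (4,2) (4,3) (4,4)] -> total=24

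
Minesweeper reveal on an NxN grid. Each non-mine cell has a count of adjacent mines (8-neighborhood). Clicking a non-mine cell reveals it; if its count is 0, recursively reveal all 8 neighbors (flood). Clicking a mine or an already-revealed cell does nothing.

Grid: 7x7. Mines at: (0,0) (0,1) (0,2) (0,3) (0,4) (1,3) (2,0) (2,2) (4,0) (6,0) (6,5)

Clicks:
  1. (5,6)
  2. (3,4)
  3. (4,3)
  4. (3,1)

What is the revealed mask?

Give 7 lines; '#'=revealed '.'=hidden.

Answer: .....##
....###
...####
.######
.######
.######
.####..

Derivation:
Click 1 (5,6) count=1: revealed 1 new [(5,6)] -> total=1
Click 2 (3,4) count=0: revealed 30 new [(0,5) (0,6) (1,4) (1,5) (1,6) (2,3) (2,4) (2,5) (2,6) (3,1) (3,2) (3,3) (3,4) (3,5) (3,6) (4,1) (4,2) (4,3) (4,4) (4,5) (4,6) (5,1) (5,2) (5,3) (5,4) (5,5) (6,1) (6,2) (6,3) (6,4)] -> total=31
Click 3 (4,3) count=0: revealed 0 new [(none)] -> total=31
Click 4 (3,1) count=3: revealed 0 new [(none)] -> total=31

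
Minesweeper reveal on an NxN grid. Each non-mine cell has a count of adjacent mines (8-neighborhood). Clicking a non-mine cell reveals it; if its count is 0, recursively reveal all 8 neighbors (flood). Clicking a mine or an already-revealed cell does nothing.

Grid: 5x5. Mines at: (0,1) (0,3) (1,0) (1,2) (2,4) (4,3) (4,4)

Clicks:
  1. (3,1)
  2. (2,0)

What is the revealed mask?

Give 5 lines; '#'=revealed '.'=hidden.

Click 1 (3,1) count=0: revealed 9 new [(2,0) (2,1) (2,2) (3,0) (3,1) (3,2) (4,0) (4,1) (4,2)] -> total=9
Click 2 (2,0) count=1: revealed 0 new [(none)] -> total=9

Answer: .....
.....
###..
###..
###..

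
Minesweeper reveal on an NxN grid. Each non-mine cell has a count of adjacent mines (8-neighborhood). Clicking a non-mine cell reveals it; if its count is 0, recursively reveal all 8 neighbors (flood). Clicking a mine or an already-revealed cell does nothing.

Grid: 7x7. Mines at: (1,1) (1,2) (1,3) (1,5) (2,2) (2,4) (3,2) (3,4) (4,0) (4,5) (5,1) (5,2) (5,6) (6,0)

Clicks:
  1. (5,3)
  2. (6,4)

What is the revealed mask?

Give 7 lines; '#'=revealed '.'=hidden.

Answer: .......
.......
.......
.......
.......
...###.
...###.

Derivation:
Click 1 (5,3) count=1: revealed 1 new [(5,3)] -> total=1
Click 2 (6,4) count=0: revealed 5 new [(5,4) (5,5) (6,3) (6,4) (6,5)] -> total=6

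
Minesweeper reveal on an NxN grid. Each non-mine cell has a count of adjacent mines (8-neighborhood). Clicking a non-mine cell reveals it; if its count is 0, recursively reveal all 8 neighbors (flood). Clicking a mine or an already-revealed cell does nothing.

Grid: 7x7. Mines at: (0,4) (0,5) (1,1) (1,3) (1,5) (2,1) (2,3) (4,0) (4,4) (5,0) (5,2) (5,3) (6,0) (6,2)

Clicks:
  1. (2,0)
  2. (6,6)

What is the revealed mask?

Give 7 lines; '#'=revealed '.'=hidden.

Click 1 (2,0) count=2: revealed 1 new [(2,0)] -> total=1
Click 2 (6,6) count=0: revealed 12 new [(2,5) (2,6) (3,5) (3,6) (4,5) (4,6) (5,4) (5,5) (5,6) (6,4) (6,5) (6,6)] -> total=13

Answer: .......
.......
#....##
.....##
.....##
....###
....###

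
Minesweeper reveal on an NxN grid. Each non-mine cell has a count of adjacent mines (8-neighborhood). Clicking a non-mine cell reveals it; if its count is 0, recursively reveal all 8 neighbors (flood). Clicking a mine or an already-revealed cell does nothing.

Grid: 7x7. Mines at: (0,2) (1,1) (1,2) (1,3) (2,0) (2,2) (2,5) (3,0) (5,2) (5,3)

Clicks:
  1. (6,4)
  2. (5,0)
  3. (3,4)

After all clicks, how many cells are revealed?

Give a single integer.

Answer: 8

Derivation:
Click 1 (6,4) count=1: revealed 1 new [(6,4)] -> total=1
Click 2 (5,0) count=0: revealed 6 new [(4,0) (4,1) (5,0) (5,1) (6,0) (6,1)] -> total=7
Click 3 (3,4) count=1: revealed 1 new [(3,4)] -> total=8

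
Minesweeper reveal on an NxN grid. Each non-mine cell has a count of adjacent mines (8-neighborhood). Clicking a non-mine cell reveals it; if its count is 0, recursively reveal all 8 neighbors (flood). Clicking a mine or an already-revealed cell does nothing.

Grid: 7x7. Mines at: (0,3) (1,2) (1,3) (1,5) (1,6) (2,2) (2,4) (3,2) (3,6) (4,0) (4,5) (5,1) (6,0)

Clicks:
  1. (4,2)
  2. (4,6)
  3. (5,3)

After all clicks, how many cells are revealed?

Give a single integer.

Answer: 14

Derivation:
Click 1 (4,2) count=2: revealed 1 new [(4,2)] -> total=1
Click 2 (4,6) count=2: revealed 1 new [(4,6)] -> total=2
Click 3 (5,3) count=0: revealed 12 new [(4,3) (4,4) (5,2) (5,3) (5,4) (5,5) (5,6) (6,2) (6,3) (6,4) (6,5) (6,6)] -> total=14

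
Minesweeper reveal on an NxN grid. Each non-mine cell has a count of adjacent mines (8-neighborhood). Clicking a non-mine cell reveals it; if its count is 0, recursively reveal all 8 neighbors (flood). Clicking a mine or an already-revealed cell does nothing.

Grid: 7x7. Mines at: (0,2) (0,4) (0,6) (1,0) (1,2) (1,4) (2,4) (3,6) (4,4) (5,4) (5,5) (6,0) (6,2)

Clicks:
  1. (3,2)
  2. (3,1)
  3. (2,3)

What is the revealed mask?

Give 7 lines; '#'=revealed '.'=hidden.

Answer: .......
.......
####...
####...
####...
####...
.......

Derivation:
Click 1 (3,2) count=0: revealed 16 new [(2,0) (2,1) (2,2) (2,3) (3,0) (3,1) (3,2) (3,3) (4,0) (4,1) (4,2) (4,3) (5,0) (5,1) (5,2) (5,3)] -> total=16
Click 2 (3,1) count=0: revealed 0 new [(none)] -> total=16
Click 3 (2,3) count=3: revealed 0 new [(none)] -> total=16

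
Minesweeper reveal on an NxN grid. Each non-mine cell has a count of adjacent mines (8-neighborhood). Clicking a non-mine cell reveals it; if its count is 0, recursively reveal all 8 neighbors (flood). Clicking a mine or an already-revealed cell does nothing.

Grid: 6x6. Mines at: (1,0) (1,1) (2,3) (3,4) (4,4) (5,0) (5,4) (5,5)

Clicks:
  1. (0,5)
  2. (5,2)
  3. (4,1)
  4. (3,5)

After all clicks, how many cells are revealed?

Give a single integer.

Answer: 25

Derivation:
Click 1 (0,5) count=0: revealed 10 new [(0,2) (0,3) (0,4) (0,5) (1,2) (1,3) (1,4) (1,5) (2,4) (2,5)] -> total=10
Click 2 (5,2) count=0: revealed 14 new [(2,0) (2,1) (2,2) (3,0) (3,1) (3,2) (3,3) (4,0) (4,1) (4,2) (4,3) (5,1) (5,2) (5,3)] -> total=24
Click 3 (4,1) count=1: revealed 0 new [(none)] -> total=24
Click 4 (3,5) count=2: revealed 1 new [(3,5)] -> total=25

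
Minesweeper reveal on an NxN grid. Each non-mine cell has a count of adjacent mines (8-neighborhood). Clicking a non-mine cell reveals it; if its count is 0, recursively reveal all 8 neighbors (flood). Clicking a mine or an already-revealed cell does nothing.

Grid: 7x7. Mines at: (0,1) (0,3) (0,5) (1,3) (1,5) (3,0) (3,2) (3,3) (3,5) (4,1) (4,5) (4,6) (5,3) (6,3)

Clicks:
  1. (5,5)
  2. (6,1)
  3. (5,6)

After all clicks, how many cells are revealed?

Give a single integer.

Click 1 (5,5) count=2: revealed 1 new [(5,5)] -> total=1
Click 2 (6,1) count=0: revealed 6 new [(5,0) (5,1) (5,2) (6,0) (6,1) (6,2)] -> total=7
Click 3 (5,6) count=2: revealed 1 new [(5,6)] -> total=8

Answer: 8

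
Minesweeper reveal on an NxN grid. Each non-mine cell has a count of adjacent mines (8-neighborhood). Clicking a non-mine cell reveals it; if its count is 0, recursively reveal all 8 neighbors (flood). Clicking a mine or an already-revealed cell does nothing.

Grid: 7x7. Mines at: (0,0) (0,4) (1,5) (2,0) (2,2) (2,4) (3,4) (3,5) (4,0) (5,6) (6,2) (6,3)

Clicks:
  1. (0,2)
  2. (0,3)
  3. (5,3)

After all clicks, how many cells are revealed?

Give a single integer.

Answer: 7

Derivation:
Click 1 (0,2) count=0: revealed 6 new [(0,1) (0,2) (0,3) (1,1) (1,2) (1,3)] -> total=6
Click 2 (0,3) count=1: revealed 0 new [(none)] -> total=6
Click 3 (5,3) count=2: revealed 1 new [(5,3)] -> total=7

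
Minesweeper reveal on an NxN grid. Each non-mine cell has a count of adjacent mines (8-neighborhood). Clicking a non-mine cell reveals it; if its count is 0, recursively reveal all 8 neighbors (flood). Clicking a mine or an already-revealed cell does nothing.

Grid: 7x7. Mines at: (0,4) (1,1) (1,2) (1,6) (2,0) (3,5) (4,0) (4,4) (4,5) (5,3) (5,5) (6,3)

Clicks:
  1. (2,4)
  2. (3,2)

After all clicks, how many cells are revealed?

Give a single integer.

Click 1 (2,4) count=1: revealed 1 new [(2,4)] -> total=1
Click 2 (3,2) count=0: revealed 9 new [(2,1) (2,2) (2,3) (3,1) (3,2) (3,3) (4,1) (4,2) (4,3)] -> total=10

Answer: 10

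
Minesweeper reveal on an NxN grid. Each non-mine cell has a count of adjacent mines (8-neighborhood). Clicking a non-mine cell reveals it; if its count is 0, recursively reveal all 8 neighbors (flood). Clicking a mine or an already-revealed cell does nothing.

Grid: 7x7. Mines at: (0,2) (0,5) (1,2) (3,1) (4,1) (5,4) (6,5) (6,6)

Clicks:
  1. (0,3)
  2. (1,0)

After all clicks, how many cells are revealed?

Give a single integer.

Answer: 7

Derivation:
Click 1 (0,3) count=2: revealed 1 new [(0,3)] -> total=1
Click 2 (1,0) count=0: revealed 6 new [(0,0) (0,1) (1,0) (1,1) (2,0) (2,1)] -> total=7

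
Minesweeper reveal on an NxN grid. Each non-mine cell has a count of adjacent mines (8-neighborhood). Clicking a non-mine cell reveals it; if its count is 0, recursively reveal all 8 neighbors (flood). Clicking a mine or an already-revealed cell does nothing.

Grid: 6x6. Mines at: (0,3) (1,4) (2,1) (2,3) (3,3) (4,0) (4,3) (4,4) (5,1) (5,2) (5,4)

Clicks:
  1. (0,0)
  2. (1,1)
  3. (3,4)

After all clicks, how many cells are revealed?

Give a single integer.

Click 1 (0,0) count=0: revealed 6 new [(0,0) (0,1) (0,2) (1,0) (1,1) (1,2)] -> total=6
Click 2 (1,1) count=1: revealed 0 new [(none)] -> total=6
Click 3 (3,4) count=4: revealed 1 new [(3,4)] -> total=7

Answer: 7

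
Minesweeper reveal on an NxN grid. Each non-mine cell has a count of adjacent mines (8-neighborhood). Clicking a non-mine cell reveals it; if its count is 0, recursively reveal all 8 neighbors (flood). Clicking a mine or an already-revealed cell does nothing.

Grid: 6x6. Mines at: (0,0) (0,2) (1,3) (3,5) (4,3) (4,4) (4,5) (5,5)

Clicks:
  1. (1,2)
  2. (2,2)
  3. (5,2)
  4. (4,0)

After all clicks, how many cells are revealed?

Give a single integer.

Click 1 (1,2) count=2: revealed 1 new [(1,2)] -> total=1
Click 2 (2,2) count=1: revealed 1 new [(2,2)] -> total=2
Click 3 (5,2) count=1: revealed 1 new [(5,2)] -> total=3
Click 4 (4,0) count=0: revealed 12 new [(1,0) (1,1) (2,0) (2,1) (3,0) (3,1) (3,2) (4,0) (4,1) (4,2) (5,0) (5,1)] -> total=15

Answer: 15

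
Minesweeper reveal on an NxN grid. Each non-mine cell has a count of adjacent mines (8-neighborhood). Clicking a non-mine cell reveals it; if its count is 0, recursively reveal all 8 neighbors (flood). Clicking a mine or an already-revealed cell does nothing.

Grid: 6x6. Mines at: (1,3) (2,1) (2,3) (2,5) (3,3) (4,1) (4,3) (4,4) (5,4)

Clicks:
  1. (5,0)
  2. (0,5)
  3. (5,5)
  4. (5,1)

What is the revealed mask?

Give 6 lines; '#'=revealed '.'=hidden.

Answer: ....##
....##
......
......
......
##...#

Derivation:
Click 1 (5,0) count=1: revealed 1 new [(5,0)] -> total=1
Click 2 (0,5) count=0: revealed 4 new [(0,4) (0,5) (1,4) (1,5)] -> total=5
Click 3 (5,5) count=2: revealed 1 new [(5,5)] -> total=6
Click 4 (5,1) count=1: revealed 1 new [(5,1)] -> total=7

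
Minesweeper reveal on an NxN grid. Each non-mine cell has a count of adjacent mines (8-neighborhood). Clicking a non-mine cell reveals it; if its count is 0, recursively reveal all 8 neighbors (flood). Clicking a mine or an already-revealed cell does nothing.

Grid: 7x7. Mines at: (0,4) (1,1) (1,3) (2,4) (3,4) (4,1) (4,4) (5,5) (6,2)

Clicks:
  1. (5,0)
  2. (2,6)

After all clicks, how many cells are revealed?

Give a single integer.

Click 1 (5,0) count=1: revealed 1 new [(5,0)] -> total=1
Click 2 (2,6) count=0: revealed 10 new [(0,5) (0,6) (1,5) (1,6) (2,5) (2,6) (3,5) (3,6) (4,5) (4,6)] -> total=11

Answer: 11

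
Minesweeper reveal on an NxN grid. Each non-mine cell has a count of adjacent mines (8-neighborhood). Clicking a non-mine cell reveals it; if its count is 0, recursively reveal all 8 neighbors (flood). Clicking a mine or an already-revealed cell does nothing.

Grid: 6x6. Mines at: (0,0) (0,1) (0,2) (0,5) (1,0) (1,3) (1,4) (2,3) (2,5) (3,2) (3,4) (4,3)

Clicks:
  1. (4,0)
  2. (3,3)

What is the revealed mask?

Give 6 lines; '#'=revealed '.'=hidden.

Click 1 (4,0) count=0: revealed 10 new [(2,0) (2,1) (3,0) (3,1) (4,0) (4,1) (4,2) (5,0) (5,1) (5,2)] -> total=10
Click 2 (3,3) count=4: revealed 1 new [(3,3)] -> total=11

Answer: ......
......
##....
##.#..
###...
###...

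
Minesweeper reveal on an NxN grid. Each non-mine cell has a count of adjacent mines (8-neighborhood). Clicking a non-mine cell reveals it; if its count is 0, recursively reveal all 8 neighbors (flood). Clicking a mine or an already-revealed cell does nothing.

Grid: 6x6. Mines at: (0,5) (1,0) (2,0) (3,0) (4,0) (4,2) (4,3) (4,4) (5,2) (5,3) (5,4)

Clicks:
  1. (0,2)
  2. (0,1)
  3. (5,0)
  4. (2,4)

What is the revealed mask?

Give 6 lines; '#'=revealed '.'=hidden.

Click 1 (0,2) count=0: revealed 19 new [(0,1) (0,2) (0,3) (0,4) (1,1) (1,2) (1,3) (1,4) (1,5) (2,1) (2,2) (2,3) (2,4) (2,5) (3,1) (3,2) (3,3) (3,4) (3,5)] -> total=19
Click 2 (0,1) count=1: revealed 0 new [(none)] -> total=19
Click 3 (5,0) count=1: revealed 1 new [(5,0)] -> total=20
Click 4 (2,4) count=0: revealed 0 new [(none)] -> total=20

Answer: .####.
.#####
.#####
.#####
......
#.....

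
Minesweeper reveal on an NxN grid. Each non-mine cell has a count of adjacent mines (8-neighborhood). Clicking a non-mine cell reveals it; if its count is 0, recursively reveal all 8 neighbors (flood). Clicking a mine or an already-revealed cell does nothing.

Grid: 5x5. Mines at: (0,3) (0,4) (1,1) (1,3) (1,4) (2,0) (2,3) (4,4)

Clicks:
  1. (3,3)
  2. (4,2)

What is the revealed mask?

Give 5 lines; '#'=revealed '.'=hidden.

Click 1 (3,3) count=2: revealed 1 new [(3,3)] -> total=1
Click 2 (4,2) count=0: revealed 7 new [(3,0) (3,1) (3,2) (4,0) (4,1) (4,2) (4,3)] -> total=8

Answer: .....
.....
.....
####.
####.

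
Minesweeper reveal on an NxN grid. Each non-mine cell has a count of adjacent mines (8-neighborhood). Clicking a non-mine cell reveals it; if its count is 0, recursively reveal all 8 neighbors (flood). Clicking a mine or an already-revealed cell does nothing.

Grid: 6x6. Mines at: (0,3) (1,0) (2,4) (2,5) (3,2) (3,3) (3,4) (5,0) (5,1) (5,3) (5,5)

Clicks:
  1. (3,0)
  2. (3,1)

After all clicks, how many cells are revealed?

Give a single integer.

Click 1 (3,0) count=0: revealed 6 new [(2,0) (2,1) (3,0) (3,1) (4,0) (4,1)] -> total=6
Click 2 (3,1) count=1: revealed 0 new [(none)] -> total=6

Answer: 6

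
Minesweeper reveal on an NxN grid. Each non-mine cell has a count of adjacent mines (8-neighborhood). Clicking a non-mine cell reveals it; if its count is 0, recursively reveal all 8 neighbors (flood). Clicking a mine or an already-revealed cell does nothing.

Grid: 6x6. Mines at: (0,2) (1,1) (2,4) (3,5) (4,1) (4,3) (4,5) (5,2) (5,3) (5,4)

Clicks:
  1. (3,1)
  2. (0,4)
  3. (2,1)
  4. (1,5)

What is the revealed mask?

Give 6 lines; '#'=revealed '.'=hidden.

Answer: ...###
...###
.#....
.#....
......
......

Derivation:
Click 1 (3,1) count=1: revealed 1 new [(3,1)] -> total=1
Click 2 (0,4) count=0: revealed 6 new [(0,3) (0,4) (0,5) (1,3) (1,4) (1,5)] -> total=7
Click 3 (2,1) count=1: revealed 1 new [(2,1)] -> total=8
Click 4 (1,5) count=1: revealed 0 new [(none)] -> total=8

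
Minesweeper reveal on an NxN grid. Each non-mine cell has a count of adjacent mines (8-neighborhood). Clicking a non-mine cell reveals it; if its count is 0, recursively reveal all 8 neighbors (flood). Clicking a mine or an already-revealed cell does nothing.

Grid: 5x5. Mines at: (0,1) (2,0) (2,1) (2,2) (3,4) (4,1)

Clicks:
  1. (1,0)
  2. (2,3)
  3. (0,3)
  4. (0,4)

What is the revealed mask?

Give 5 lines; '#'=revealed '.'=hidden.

Click 1 (1,0) count=3: revealed 1 new [(1,0)] -> total=1
Click 2 (2,3) count=2: revealed 1 new [(2,3)] -> total=2
Click 3 (0,3) count=0: revealed 7 new [(0,2) (0,3) (0,4) (1,2) (1,3) (1,4) (2,4)] -> total=9
Click 4 (0,4) count=0: revealed 0 new [(none)] -> total=9

Answer: ..###
#.###
...##
.....
.....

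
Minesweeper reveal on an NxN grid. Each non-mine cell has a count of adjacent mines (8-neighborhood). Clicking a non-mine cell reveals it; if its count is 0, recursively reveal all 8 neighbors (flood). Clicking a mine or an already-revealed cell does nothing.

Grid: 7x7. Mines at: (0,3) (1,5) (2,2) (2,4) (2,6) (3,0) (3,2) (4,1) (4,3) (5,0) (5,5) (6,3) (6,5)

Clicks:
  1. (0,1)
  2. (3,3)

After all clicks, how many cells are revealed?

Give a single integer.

Click 1 (0,1) count=0: revealed 8 new [(0,0) (0,1) (0,2) (1,0) (1,1) (1,2) (2,0) (2,1)] -> total=8
Click 2 (3,3) count=4: revealed 1 new [(3,3)] -> total=9

Answer: 9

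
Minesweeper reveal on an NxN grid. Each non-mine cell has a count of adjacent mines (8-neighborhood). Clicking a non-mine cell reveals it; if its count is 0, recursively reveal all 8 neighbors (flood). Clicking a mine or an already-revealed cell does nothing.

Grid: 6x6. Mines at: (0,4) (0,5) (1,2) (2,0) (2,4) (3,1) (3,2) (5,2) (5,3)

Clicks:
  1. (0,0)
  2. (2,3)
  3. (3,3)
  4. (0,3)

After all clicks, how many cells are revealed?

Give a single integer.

Answer: 7

Derivation:
Click 1 (0,0) count=0: revealed 4 new [(0,0) (0,1) (1,0) (1,1)] -> total=4
Click 2 (2,3) count=3: revealed 1 new [(2,3)] -> total=5
Click 3 (3,3) count=2: revealed 1 new [(3,3)] -> total=6
Click 4 (0,3) count=2: revealed 1 new [(0,3)] -> total=7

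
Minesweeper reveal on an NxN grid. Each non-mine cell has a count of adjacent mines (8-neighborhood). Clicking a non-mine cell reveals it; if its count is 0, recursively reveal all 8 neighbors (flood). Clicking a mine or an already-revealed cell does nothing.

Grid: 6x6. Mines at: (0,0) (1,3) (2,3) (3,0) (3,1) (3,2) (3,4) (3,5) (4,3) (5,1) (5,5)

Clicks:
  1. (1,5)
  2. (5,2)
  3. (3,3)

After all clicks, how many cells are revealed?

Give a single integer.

Answer: 8

Derivation:
Click 1 (1,5) count=0: revealed 6 new [(0,4) (0,5) (1,4) (1,5) (2,4) (2,5)] -> total=6
Click 2 (5,2) count=2: revealed 1 new [(5,2)] -> total=7
Click 3 (3,3) count=4: revealed 1 new [(3,3)] -> total=8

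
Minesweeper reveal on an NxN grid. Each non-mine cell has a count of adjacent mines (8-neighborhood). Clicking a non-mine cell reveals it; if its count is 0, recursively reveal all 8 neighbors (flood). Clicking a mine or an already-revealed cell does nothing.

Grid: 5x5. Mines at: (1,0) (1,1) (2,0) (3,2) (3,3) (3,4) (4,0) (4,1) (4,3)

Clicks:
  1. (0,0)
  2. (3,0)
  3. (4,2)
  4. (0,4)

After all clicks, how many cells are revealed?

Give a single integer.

Click 1 (0,0) count=2: revealed 1 new [(0,0)] -> total=1
Click 2 (3,0) count=3: revealed 1 new [(3,0)] -> total=2
Click 3 (4,2) count=4: revealed 1 new [(4,2)] -> total=3
Click 4 (0,4) count=0: revealed 9 new [(0,2) (0,3) (0,4) (1,2) (1,3) (1,4) (2,2) (2,3) (2,4)] -> total=12

Answer: 12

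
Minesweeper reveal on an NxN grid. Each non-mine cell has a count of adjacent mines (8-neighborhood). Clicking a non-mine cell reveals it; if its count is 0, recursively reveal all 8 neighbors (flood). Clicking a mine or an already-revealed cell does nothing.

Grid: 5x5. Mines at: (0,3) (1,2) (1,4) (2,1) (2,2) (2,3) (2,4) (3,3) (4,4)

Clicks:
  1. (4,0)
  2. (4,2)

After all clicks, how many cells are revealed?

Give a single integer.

Answer: 6

Derivation:
Click 1 (4,0) count=0: revealed 6 new [(3,0) (3,1) (3,2) (4,0) (4,1) (4,2)] -> total=6
Click 2 (4,2) count=1: revealed 0 new [(none)] -> total=6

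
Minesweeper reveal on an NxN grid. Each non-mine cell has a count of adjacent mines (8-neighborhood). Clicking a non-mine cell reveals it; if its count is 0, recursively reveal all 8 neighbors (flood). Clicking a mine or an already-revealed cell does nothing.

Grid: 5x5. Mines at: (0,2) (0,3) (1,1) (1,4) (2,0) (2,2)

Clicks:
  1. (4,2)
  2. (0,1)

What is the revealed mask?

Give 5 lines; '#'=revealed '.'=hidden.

Click 1 (4,2) count=0: revealed 12 new [(2,3) (2,4) (3,0) (3,1) (3,2) (3,3) (3,4) (4,0) (4,1) (4,2) (4,3) (4,4)] -> total=12
Click 2 (0,1) count=2: revealed 1 new [(0,1)] -> total=13

Answer: .#...
.....
...##
#####
#####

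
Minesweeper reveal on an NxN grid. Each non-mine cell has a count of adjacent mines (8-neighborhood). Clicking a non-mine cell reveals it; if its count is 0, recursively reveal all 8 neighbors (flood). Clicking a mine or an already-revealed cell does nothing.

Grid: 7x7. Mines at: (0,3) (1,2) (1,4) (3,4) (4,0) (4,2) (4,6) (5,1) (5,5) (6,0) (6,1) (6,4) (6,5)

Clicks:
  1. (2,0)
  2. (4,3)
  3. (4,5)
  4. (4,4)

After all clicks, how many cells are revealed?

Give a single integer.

Answer: 11

Derivation:
Click 1 (2,0) count=0: revealed 8 new [(0,0) (0,1) (1,0) (1,1) (2,0) (2,1) (3,0) (3,1)] -> total=8
Click 2 (4,3) count=2: revealed 1 new [(4,3)] -> total=9
Click 3 (4,5) count=3: revealed 1 new [(4,5)] -> total=10
Click 4 (4,4) count=2: revealed 1 new [(4,4)] -> total=11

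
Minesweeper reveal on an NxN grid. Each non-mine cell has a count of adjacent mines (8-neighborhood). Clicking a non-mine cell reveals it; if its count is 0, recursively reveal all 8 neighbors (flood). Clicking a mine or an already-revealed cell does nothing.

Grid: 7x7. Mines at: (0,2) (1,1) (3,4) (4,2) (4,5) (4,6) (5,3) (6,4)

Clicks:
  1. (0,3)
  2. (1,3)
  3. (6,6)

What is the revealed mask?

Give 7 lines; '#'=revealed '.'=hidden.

Click 1 (0,3) count=1: revealed 1 new [(0,3)] -> total=1
Click 2 (1,3) count=1: revealed 1 new [(1,3)] -> total=2
Click 3 (6,6) count=0: revealed 4 new [(5,5) (5,6) (6,5) (6,6)] -> total=6

Answer: ...#...
...#...
.......
.......
.......
.....##
.....##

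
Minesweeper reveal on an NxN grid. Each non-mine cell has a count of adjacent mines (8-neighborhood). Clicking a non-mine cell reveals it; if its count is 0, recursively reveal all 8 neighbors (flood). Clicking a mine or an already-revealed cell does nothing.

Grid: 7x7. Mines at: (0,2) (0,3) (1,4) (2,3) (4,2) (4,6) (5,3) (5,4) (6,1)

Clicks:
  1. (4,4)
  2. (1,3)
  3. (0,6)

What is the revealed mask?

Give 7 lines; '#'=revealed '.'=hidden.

Click 1 (4,4) count=2: revealed 1 new [(4,4)] -> total=1
Click 2 (1,3) count=4: revealed 1 new [(1,3)] -> total=2
Click 3 (0,6) count=0: revealed 8 new [(0,5) (0,6) (1,5) (1,6) (2,5) (2,6) (3,5) (3,6)] -> total=10

Answer: .....##
...#.##
.....##
.....##
....#..
.......
.......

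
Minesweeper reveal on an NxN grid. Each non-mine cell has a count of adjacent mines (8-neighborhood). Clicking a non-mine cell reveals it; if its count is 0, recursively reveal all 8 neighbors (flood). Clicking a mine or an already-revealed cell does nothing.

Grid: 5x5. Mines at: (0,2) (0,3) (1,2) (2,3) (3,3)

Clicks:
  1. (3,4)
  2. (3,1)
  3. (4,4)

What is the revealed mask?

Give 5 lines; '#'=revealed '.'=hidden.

Answer: ##...
##...
###..
###.#
###.#

Derivation:
Click 1 (3,4) count=2: revealed 1 new [(3,4)] -> total=1
Click 2 (3,1) count=0: revealed 13 new [(0,0) (0,1) (1,0) (1,1) (2,0) (2,1) (2,2) (3,0) (3,1) (3,2) (4,0) (4,1) (4,2)] -> total=14
Click 3 (4,4) count=1: revealed 1 new [(4,4)] -> total=15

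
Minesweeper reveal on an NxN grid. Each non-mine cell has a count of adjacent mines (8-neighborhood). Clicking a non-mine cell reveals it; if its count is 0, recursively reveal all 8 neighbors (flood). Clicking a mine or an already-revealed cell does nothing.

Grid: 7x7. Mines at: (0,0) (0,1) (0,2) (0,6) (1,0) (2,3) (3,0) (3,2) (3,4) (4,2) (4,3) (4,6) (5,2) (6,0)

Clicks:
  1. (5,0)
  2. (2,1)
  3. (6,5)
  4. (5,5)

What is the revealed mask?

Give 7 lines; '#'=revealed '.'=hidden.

Answer: .......
.......
.#.....
.......
.......
#..####
...####

Derivation:
Click 1 (5,0) count=1: revealed 1 new [(5,0)] -> total=1
Click 2 (2,1) count=3: revealed 1 new [(2,1)] -> total=2
Click 3 (6,5) count=0: revealed 8 new [(5,3) (5,4) (5,5) (5,6) (6,3) (6,4) (6,5) (6,6)] -> total=10
Click 4 (5,5) count=1: revealed 0 new [(none)] -> total=10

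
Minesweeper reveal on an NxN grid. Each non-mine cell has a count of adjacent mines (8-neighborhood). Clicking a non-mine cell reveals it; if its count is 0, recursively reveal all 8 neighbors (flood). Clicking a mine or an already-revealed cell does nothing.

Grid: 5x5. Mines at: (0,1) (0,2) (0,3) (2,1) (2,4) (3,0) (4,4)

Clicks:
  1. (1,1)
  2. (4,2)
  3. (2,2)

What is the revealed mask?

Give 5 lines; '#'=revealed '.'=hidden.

Answer: .....
.#...
..#..
.###.
.###.

Derivation:
Click 1 (1,1) count=3: revealed 1 new [(1,1)] -> total=1
Click 2 (4,2) count=0: revealed 6 new [(3,1) (3,2) (3,3) (4,1) (4,2) (4,3)] -> total=7
Click 3 (2,2) count=1: revealed 1 new [(2,2)] -> total=8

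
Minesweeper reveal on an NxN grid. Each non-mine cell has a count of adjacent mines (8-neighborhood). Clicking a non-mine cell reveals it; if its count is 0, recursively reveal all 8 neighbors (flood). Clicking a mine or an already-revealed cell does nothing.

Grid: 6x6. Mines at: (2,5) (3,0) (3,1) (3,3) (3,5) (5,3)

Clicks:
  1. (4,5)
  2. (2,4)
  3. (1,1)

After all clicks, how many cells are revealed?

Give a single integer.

Click 1 (4,5) count=1: revealed 1 new [(4,5)] -> total=1
Click 2 (2,4) count=3: revealed 1 new [(2,4)] -> total=2
Click 3 (1,1) count=0: revealed 16 new [(0,0) (0,1) (0,2) (0,3) (0,4) (0,5) (1,0) (1,1) (1,2) (1,3) (1,4) (1,5) (2,0) (2,1) (2,2) (2,3)] -> total=18

Answer: 18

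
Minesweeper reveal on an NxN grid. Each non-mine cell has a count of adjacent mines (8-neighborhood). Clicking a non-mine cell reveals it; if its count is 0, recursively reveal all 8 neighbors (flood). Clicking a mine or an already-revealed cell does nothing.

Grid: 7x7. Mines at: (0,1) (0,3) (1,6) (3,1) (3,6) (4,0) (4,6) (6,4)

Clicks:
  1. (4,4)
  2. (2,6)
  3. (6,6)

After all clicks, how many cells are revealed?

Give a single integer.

Answer: 31

Derivation:
Click 1 (4,4) count=0: revealed 27 new [(1,2) (1,3) (1,4) (1,5) (2,2) (2,3) (2,4) (2,5) (3,2) (3,3) (3,4) (3,5) (4,1) (4,2) (4,3) (4,4) (4,5) (5,0) (5,1) (5,2) (5,3) (5,4) (5,5) (6,0) (6,1) (6,2) (6,3)] -> total=27
Click 2 (2,6) count=2: revealed 1 new [(2,6)] -> total=28
Click 3 (6,6) count=0: revealed 3 new [(5,6) (6,5) (6,6)] -> total=31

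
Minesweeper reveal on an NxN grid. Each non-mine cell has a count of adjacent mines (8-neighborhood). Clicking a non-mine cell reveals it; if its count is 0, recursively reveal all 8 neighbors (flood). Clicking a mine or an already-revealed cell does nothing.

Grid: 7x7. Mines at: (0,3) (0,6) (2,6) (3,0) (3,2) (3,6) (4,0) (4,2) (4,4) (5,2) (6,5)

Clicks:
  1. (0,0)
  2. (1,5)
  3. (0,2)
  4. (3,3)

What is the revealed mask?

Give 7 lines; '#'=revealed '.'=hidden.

Answer: ###....
###..#.
###....
...#...
.......
.......
.......

Derivation:
Click 1 (0,0) count=0: revealed 9 new [(0,0) (0,1) (0,2) (1,0) (1,1) (1,2) (2,0) (2,1) (2,2)] -> total=9
Click 2 (1,5) count=2: revealed 1 new [(1,5)] -> total=10
Click 3 (0,2) count=1: revealed 0 new [(none)] -> total=10
Click 4 (3,3) count=3: revealed 1 new [(3,3)] -> total=11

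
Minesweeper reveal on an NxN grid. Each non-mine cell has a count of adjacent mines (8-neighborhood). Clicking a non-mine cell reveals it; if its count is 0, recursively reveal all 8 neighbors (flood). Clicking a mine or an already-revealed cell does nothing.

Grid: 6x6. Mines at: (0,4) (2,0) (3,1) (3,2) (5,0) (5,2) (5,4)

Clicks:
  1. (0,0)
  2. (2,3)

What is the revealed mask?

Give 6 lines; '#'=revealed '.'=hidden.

Click 1 (0,0) count=0: revealed 11 new [(0,0) (0,1) (0,2) (0,3) (1,0) (1,1) (1,2) (1,3) (2,1) (2,2) (2,3)] -> total=11
Click 2 (2,3) count=1: revealed 0 new [(none)] -> total=11

Answer: ####..
####..
.###..
......
......
......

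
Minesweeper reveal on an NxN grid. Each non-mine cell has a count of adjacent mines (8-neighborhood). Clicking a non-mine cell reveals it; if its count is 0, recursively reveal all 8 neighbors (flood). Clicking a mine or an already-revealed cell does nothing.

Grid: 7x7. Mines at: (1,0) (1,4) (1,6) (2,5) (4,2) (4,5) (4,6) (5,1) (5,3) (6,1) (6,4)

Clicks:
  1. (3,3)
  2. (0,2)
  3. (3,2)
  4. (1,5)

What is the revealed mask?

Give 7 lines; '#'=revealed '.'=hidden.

Answer: .###...
.###.#.
.###...
.###...
.......
.......
.......

Derivation:
Click 1 (3,3) count=1: revealed 1 new [(3,3)] -> total=1
Click 2 (0,2) count=0: revealed 11 new [(0,1) (0,2) (0,3) (1,1) (1,2) (1,3) (2,1) (2,2) (2,3) (3,1) (3,2)] -> total=12
Click 3 (3,2) count=1: revealed 0 new [(none)] -> total=12
Click 4 (1,5) count=3: revealed 1 new [(1,5)] -> total=13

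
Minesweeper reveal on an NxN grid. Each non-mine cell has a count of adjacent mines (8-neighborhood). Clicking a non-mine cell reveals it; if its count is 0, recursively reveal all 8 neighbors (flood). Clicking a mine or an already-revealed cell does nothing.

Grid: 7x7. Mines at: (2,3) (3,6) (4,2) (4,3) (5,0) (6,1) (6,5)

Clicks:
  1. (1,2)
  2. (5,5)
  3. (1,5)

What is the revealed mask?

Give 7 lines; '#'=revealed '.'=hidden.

Click 1 (1,2) count=1: revealed 1 new [(1,2)] -> total=1
Click 2 (5,5) count=1: revealed 1 new [(5,5)] -> total=2
Click 3 (1,5) count=0: revealed 24 new [(0,0) (0,1) (0,2) (0,3) (0,4) (0,5) (0,6) (1,0) (1,1) (1,3) (1,4) (1,5) (1,6) (2,0) (2,1) (2,2) (2,4) (2,5) (2,6) (3,0) (3,1) (3,2) (4,0) (4,1)] -> total=26

Answer: #######
#######
###.###
###....
##.....
.....#.
.......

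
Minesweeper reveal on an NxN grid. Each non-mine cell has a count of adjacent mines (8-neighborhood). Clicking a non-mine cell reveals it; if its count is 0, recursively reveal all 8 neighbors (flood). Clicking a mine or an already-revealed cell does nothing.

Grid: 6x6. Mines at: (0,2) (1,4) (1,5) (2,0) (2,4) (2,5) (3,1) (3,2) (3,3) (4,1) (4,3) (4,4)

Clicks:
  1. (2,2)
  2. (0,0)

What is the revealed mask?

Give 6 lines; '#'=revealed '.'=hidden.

Answer: ##....
##....
..#...
......
......
......

Derivation:
Click 1 (2,2) count=3: revealed 1 new [(2,2)] -> total=1
Click 2 (0,0) count=0: revealed 4 new [(0,0) (0,1) (1,0) (1,1)] -> total=5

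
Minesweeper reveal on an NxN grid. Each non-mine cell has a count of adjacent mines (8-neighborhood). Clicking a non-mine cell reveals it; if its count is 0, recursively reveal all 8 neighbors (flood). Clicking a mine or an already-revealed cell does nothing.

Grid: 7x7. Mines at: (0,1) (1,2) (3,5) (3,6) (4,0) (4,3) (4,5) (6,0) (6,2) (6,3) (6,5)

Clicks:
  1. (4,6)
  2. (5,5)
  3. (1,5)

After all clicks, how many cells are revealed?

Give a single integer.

Click 1 (4,6) count=3: revealed 1 new [(4,6)] -> total=1
Click 2 (5,5) count=2: revealed 1 new [(5,5)] -> total=2
Click 3 (1,5) count=0: revealed 12 new [(0,3) (0,4) (0,5) (0,6) (1,3) (1,4) (1,5) (1,6) (2,3) (2,4) (2,5) (2,6)] -> total=14

Answer: 14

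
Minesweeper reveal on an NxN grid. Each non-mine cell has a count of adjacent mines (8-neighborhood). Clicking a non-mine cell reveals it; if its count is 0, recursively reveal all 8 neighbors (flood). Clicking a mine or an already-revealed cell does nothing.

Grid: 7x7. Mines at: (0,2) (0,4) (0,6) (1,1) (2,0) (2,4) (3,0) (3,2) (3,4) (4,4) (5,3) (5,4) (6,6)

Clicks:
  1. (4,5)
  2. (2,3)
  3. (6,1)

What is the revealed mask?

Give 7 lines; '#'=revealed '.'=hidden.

Answer: .......
.......
...#...
.......
###..#.
###....
###....

Derivation:
Click 1 (4,5) count=3: revealed 1 new [(4,5)] -> total=1
Click 2 (2,3) count=3: revealed 1 new [(2,3)] -> total=2
Click 3 (6,1) count=0: revealed 9 new [(4,0) (4,1) (4,2) (5,0) (5,1) (5,2) (6,0) (6,1) (6,2)] -> total=11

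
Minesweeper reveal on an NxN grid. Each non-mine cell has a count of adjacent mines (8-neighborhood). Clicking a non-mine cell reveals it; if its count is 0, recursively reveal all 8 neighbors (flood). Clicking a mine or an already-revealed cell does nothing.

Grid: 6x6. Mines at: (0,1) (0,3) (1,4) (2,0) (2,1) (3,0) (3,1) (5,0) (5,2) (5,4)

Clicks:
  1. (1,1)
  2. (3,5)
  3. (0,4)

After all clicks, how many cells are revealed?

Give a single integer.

Answer: 14

Derivation:
Click 1 (1,1) count=3: revealed 1 new [(1,1)] -> total=1
Click 2 (3,5) count=0: revealed 12 new [(2,2) (2,3) (2,4) (2,5) (3,2) (3,3) (3,4) (3,5) (4,2) (4,3) (4,4) (4,5)] -> total=13
Click 3 (0,4) count=2: revealed 1 new [(0,4)] -> total=14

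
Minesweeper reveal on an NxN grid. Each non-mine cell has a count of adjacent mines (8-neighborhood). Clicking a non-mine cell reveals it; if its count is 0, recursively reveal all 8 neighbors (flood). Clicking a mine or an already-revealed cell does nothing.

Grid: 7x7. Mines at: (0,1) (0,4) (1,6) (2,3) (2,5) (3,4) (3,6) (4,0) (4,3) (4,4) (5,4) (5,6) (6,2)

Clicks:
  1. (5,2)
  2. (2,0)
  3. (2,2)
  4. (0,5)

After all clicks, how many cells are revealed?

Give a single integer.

Click 1 (5,2) count=2: revealed 1 new [(5,2)] -> total=1
Click 2 (2,0) count=0: revealed 9 new [(1,0) (1,1) (1,2) (2,0) (2,1) (2,2) (3,0) (3,1) (3,2)] -> total=10
Click 3 (2,2) count=1: revealed 0 new [(none)] -> total=10
Click 4 (0,5) count=2: revealed 1 new [(0,5)] -> total=11

Answer: 11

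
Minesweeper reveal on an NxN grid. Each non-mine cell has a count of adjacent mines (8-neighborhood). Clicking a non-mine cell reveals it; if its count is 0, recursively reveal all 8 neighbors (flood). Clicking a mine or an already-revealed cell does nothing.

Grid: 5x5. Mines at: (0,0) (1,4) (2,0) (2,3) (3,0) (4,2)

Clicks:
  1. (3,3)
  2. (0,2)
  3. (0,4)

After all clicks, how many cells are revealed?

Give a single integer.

Answer: 8

Derivation:
Click 1 (3,3) count=2: revealed 1 new [(3,3)] -> total=1
Click 2 (0,2) count=0: revealed 6 new [(0,1) (0,2) (0,3) (1,1) (1,2) (1,3)] -> total=7
Click 3 (0,4) count=1: revealed 1 new [(0,4)] -> total=8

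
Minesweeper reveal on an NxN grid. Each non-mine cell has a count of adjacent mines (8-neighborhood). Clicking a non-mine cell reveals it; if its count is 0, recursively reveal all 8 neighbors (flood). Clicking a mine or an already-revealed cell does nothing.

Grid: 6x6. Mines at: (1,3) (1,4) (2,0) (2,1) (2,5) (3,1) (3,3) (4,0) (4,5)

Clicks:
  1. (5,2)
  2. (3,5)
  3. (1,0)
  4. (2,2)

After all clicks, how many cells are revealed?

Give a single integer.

Answer: 11

Derivation:
Click 1 (5,2) count=0: revealed 8 new [(4,1) (4,2) (4,3) (4,4) (5,1) (5,2) (5,3) (5,4)] -> total=8
Click 2 (3,5) count=2: revealed 1 new [(3,5)] -> total=9
Click 3 (1,0) count=2: revealed 1 new [(1,0)] -> total=10
Click 4 (2,2) count=4: revealed 1 new [(2,2)] -> total=11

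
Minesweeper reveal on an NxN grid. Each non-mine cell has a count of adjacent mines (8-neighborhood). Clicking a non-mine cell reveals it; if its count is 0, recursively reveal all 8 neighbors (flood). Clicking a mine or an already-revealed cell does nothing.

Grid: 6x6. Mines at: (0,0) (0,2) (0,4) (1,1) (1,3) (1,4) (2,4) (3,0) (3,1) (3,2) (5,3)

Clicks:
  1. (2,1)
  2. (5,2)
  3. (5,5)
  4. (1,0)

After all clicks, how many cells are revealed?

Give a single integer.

Click 1 (2,1) count=4: revealed 1 new [(2,1)] -> total=1
Click 2 (5,2) count=1: revealed 1 new [(5,2)] -> total=2
Click 3 (5,5) count=0: revealed 6 new [(3,4) (3,5) (4,4) (4,5) (5,4) (5,5)] -> total=8
Click 4 (1,0) count=2: revealed 1 new [(1,0)] -> total=9

Answer: 9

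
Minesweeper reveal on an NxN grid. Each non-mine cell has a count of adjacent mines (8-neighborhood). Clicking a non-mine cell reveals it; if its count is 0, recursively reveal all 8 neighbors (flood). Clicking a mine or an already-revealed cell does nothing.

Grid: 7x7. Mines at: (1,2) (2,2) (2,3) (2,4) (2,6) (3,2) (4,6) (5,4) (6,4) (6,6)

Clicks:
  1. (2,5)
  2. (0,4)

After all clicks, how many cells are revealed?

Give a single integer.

Answer: 9

Derivation:
Click 1 (2,5) count=2: revealed 1 new [(2,5)] -> total=1
Click 2 (0,4) count=0: revealed 8 new [(0,3) (0,4) (0,5) (0,6) (1,3) (1,4) (1,5) (1,6)] -> total=9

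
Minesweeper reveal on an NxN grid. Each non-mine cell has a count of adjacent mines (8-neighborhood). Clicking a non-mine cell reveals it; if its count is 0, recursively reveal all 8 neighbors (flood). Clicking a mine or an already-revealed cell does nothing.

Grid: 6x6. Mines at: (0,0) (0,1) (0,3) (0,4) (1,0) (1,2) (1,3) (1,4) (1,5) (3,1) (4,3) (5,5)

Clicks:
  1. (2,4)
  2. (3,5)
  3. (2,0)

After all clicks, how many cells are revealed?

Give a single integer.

Answer: 7

Derivation:
Click 1 (2,4) count=3: revealed 1 new [(2,4)] -> total=1
Click 2 (3,5) count=0: revealed 5 new [(2,5) (3,4) (3,5) (4,4) (4,5)] -> total=6
Click 3 (2,0) count=2: revealed 1 new [(2,0)] -> total=7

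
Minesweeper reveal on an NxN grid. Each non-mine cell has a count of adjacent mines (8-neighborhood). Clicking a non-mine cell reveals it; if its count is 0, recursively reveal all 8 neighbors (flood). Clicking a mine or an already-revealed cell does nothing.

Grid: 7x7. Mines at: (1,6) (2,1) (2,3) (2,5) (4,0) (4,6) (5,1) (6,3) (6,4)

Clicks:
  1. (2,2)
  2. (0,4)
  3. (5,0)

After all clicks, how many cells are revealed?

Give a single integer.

Click 1 (2,2) count=2: revealed 1 new [(2,2)] -> total=1
Click 2 (0,4) count=0: revealed 12 new [(0,0) (0,1) (0,2) (0,3) (0,4) (0,5) (1,0) (1,1) (1,2) (1,3) (1,4) (1,5)] -> total=13
Click 3 (5,0) count=2: revealed 1 new [(5,0)] -> total=14

Answer: 14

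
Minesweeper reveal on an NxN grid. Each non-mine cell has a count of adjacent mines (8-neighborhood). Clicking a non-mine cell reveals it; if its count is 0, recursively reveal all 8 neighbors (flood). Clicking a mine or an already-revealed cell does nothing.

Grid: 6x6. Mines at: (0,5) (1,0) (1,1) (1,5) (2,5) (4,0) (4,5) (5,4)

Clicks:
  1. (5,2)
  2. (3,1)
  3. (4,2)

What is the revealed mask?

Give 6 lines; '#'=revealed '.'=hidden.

Click 1 (5,2) count=0: revealed 21 new [(0,2) (0,3) (0,4) (1,2) (1,3) (1,4) (2,1) (2,2) (2,3) (2,4) (3,1) (3,2) (3,3) (3,4) (4,1) (4,2) (4,3) (4,4) (5,1) (5,2) (5,3)] -> total=21
Click 2 (3,1) count=1: revealed 0 new [(none)] -> total=21
Click 3 (4,2) count=0: revealed 0 new [(none)] -> total=21

Answer: ..###.
..###.
.####.
.####.
.####.
.###..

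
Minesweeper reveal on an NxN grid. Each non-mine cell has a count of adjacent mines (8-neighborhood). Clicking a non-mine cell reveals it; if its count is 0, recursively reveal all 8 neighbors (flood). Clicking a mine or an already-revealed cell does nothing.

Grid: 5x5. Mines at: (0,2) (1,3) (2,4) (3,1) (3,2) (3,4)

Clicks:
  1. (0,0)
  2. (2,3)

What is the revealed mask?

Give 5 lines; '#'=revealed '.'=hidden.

Answer: ##...
##...
##.#.
.....
.....

Derivation:
Click 1 (0,0) count=0: revealed 6 new [(0,0) (0,1) (1,0) (1,1) (2,0) (2,1)] -> total=6
Click 2 (2,3) count=4: revealed 1 new [(2,3)] -> total=7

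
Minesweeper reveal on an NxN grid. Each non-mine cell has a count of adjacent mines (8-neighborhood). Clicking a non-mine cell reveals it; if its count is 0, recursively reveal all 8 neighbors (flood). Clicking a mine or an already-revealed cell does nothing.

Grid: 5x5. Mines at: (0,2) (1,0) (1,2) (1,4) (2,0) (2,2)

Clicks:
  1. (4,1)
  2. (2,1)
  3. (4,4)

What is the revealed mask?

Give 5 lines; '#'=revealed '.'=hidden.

Click 1 (4,1) count=0: revealed 12 new [(2,3) (2,4) (3,0) (3,1) (3,2) (3,3) (3,4) (4,0) (4,1) (4,2) (4,3) (4,4)] -> total=12
Click 2 (2,1) count=4: revealed 1 new [(2,1)] -> total=13
Click 3 (4,4) count=0: revealed 0 new [(none)] -> total=13

Answer: .....
.....
.#.##
#####
#####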